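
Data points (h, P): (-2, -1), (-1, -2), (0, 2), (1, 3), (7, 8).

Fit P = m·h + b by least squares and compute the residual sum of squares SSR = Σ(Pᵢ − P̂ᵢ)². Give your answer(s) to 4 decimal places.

AᵀA·[m, b]ᵀ = AᵀP reads: 55·m + 5·b = 63;  5·m + 5·b = 10.
Determinant 55·5 − 5² = 250.
m = (63·5 − 5·10)/250 = 53/50; b = (55·10 − 5·63)/250 = 47/50.
Residuals: 9/50, -47/25, 53/50, 1, -9/25; SSR = 291/50.

SSR = 5.8200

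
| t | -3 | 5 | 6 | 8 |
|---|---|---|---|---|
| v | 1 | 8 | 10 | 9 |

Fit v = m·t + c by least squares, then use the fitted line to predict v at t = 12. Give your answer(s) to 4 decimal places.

Forming AᵀA = [[134, 16]; [16, 4]] and Aᵀv = [169, 28]ᵀ gives AᵀA·[m, c]ᵀ = Aᵀv.
Eliminating c: 4·(row 1) − 16·(row 2) gives 280·m = 4·169 − 16·28 = 228, so m = 57/70.
Then c = (28 − 16·(57/70))/4 = 131/35.
At t = 12: v̂ = (57/70)·(12) + (131/35)·(1) = 473/35.

v̂ = 13.5143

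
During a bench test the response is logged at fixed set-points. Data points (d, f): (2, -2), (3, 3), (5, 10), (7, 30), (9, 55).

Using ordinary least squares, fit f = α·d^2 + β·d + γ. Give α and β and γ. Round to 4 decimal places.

α = 0.9647, β = -2.5900, γ = 0.2538

With design matrix A, AᵀA = [[9684, 1232, 168]; [1232, 168, 26]; [168, 26, 5]] and Aᵀf = [6194, 760, 96]ᵀ.
Solving the 3×3 system (Gaussian elimination) gives α = 2433/2522, β = -3266/1261, γ = 320/1261.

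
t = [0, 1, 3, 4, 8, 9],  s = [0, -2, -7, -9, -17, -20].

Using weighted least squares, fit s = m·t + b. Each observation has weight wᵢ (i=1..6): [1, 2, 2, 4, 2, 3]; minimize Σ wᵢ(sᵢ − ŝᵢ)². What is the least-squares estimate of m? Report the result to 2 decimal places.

m = -2.19

MᵀWM·[m, b]ᵀ = MᵀWs reads: 455·m + 67·b = -1002;  67·m + 14·b = -148.
(Σwᵢ·t·t = 455, Σwᵢ·t = 67, Σwᵢ·1 = 14, Σwᵢ·t·s = -1002, Σwᵢ·s = -148.)
Δ = 455·14 − 67² = 1881.
m = ((-1002)·14 − 67·(-148))/1881 = -4112/1881; b = (455·(-148) − 67·(-1002))/1881 = -206/1881.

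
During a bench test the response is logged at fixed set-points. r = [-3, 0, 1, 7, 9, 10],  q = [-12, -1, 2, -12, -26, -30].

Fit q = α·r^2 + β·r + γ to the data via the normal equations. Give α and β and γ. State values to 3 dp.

Entries of AᵀA: Σr^2·r^2 = 19044, Σr^2·r = 2046, Σr^2 = 240, Σr·r = 240, Σr = 24, Σ1 = 6.
Right-hand side: Σr^2·q = -5800, Σr·q = -580, Σq = -79.
AᵀA·[α, β, γ]ᵀ = Aᵀq becomes [[19044, 2046, 240]; [2046, 240, 24]; [240, 24, 6]]·[α, β, γ]ᵀ = [-5800, -580, -79]ᵀ.
Inverting the 3×3 Gram matrix, [α, β, γ]ᵀ = [-44/85, 176/85, -379/510]ᵀ.

α = -0.518, β = 2.071, γ = -0.743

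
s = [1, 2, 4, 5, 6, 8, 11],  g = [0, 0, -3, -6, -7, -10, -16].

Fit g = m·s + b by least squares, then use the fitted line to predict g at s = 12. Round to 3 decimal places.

ĝ = -17.092

AᵀA·[m, b]ᵀ = Aᵀg reads: 267·m + 37·b = -340;  37·m + 7·b = -42.
(Σs·s = 267, Σs = 37, Σ1 = 7, Σs·g = -340, Σg = -42.)
det = 267·7 − 37² = 500.
m = ((-340)·7 − 37·(-42))/500 = -413/250; b = (267·(-42) − 37·(-340))/500 = 683/250.
At s = 12: ĝ = (-413/250)·(12) + (683/250)·(1) = -4273/250.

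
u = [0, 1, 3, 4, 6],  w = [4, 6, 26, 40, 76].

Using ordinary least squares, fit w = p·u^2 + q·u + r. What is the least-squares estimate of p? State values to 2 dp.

p = 1.56

Forming AᵀA = [[1634, 308, 62]; [308, 62, 14]; [62, 14, 5]] and Aᵀw = [3616, 700, 152]ᵀ gives AᵀA·[p, q, r]ᵀ = Aᵀw.
Row-reducing yields p = 120/77, q = 94/33, r = 716/231.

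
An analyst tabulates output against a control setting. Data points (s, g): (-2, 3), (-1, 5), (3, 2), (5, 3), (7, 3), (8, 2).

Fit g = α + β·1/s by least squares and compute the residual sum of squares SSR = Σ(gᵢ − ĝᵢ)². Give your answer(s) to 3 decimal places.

SSR = 1.542

With design matrix M, MᵀM = [[6, -587/840]; [-587/840, 1014049/705600]] and Mᵀg = [18, -1913/420]ᵀ.
Determinant 6·(1014049/705600) − (-587/840)² = 229589/28224.
α = (18·(1014049/705600) − (-587/840)·(-1913/420))/(229589/28224) = 3201404/1147945; β = (6·(-1913/420) − (-587/840)·18)/(229589/28224) = -416304/229589.
Residuals: -798329/1147945, 456801/1147945, -211674/1147945, 131747/229589, 539791/1147945, -645324/1147945; SSR = 354120/229589.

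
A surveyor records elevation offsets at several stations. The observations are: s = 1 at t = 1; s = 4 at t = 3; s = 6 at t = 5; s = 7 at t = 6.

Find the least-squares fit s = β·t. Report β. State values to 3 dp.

From the data, Σt·t = 71.
Right-hand side: Σt·s = 85.
Normal equations: [[71]]·[β]ᵀ = [85]ᵀ.
Hence β = 85 / 71 ≈ 1.19718.

β = 1.197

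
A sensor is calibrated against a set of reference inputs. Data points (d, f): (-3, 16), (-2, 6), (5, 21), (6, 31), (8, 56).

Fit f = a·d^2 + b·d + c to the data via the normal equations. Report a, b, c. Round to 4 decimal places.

a = 1.0218, b = -1.2755, c = 1.3692

Entries of AᵀA: Σd^2·d^2 = 6114, Σd^2·d = 818, Σd^2 = 138, Σd·d = 138, Σd = 14, Σ1 = 5.
Moment sums: Σd^2·f = 5393, Σd·f = 679, Σf = 130.
Row-reducing yields a = 4075/3988, b = -66125/51844, c = 17746/12961.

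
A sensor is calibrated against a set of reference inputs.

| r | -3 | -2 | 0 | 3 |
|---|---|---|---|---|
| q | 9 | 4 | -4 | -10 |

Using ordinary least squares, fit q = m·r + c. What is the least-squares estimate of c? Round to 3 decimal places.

c = -1.810

Setting ∂/∂m … = 0 gives: 22·m + (-2)·c = -65;  (-2)·m + 4·c = -1.
Eliminating c: 4·(row 1) − (-2)·(row 2) gives 84·m = 4·(-65) − (-2)·(-1) = -262, so m = -131/42.
Then c = ((-1) − (-2)·(-131/42))/4 = -38/21.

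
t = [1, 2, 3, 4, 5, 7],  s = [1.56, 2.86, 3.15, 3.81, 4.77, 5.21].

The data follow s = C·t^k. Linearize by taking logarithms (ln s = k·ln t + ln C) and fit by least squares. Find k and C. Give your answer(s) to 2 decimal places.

k = 0.62, C = 1.66

Let Y = ln s. Fitting Y = k·ln t + ln C by least squares:
Σln t = 6.7334, Σ(ln t)² = 9.9861, Σln s = 7.1935, Σln t·ln s = 9.5697.
Equations: 9.9861·k + 6.7334·ln C = 9.5697;  6.7334·k + 6·ln C = 7.1935.
Δ = 9.9861·6 − (6.7334)² = 14.5777; k = (9.5697·6 − 6.7334·7.1935)/14.5777 = 0.61611, ln C = (9.9861·7.1935 − 6.7334·9.5697)/14.5777 = 0.50750, so C = exp(0.50750) = 1.66113.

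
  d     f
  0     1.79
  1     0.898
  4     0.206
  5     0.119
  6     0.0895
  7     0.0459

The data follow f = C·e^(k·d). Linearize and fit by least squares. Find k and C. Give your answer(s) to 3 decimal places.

k = -0.506, C = 1.626

Linearized form: ln f = k·d + ln C. From the 6 transformed points,
Sums: Σd = 23.0000, Σ(d)² = 127.0000, Σln f = -8.7287, Σd·ln f = -53.1204.
Normal system: [[127.0000, 23.0000]; [23.0000, 6]]·[k, ln C]ᵀ = [-53.1204, -8.7287]ᵀ.
Slope k = (n·Σd·ln f − Σd·Σln f)/(n·Σ(d)² − (Σd)²) = (6·-53.1204 − 23.0000·-8.7287)/233.0000 = -0.50628; ln C = (Σln f − k·Σd)/n = 0.48595, so C = exp(0.48595) = 1.62571.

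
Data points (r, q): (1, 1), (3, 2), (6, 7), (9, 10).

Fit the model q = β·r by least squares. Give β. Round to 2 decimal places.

With design matrix A, AᵀA = [[127]] and Aᵀq = [139]ᵀ.
Hence β = 139 / 127 ≈ 1.09449.

β = 1.09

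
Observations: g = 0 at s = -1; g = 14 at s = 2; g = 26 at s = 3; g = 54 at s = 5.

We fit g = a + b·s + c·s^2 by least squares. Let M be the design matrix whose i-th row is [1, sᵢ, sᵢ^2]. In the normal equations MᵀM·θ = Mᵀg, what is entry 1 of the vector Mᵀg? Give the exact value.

94

Entry 1 ↔ basis 1, so (Mᵀg)_{1} = Σᵢ gᵢ = (1)·(0) + (1)·(14) + (1)·(26) + (1)·(54) = 94.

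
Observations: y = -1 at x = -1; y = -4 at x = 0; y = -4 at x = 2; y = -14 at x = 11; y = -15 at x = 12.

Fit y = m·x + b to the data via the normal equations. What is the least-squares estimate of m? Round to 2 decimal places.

Normal-equation sums: Σx·x = 270, Σx = 24, Σ1 = 5.
Right-hand side: Σx·y = -341, Σy = -38.
Normal equations: [[270, 24]; [24, 5]]·[m, b]ᵀ = [-341, -38]ᵀ.
Eliminating b: 5·(row 1) − 24·(row 2) gives 774·m = 5·(-341) − 24·(-38) = -793, so m = -793/774.
Then b = ((-38) − 24·(-793/774))/5 = -346/129.

m = -1.02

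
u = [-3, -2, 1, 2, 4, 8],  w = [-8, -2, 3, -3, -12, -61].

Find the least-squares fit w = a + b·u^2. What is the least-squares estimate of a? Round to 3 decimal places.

a = 2.295

The normal equations are: 6·a + 98·b = -83;  98·a + 4466·b = -4185.
(Σ1 = 6, Σu^2 = 98, Σu^2·u^2 = 4466, Σw = -83, Σu^2·w = -4185.)
Determinant 6·4466 − 98² = 17192.
a = ((-83)·4466 − 98·(-4185))/17192 = 1409/614; b = (6·(-4185) − 98·(-83))/17192 = -2122/2149.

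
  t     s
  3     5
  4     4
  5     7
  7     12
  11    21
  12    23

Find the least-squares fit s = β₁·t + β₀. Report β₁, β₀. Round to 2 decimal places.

Forming XᵀX = [[364, 42]; [42, 6]] and Xᵀs = [657, 72]ᵀ gives XᵀX·[β₁, β₀]ᵀ = Xᵀs.
Δ = 364·6 − 42² = 420.
β₁ = (657·6 − 42·72)/420 = 153/70; β₀ = (364·72 − 42·657)/420 = -33/10.

β₁ = 2.19, β₀ = -3.30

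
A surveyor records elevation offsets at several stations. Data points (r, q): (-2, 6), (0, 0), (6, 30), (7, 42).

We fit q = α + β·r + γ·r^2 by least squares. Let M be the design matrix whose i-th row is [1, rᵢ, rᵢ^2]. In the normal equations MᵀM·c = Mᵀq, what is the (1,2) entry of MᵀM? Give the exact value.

Row 1 ↔ basis 1, column 2 ↔ basis r, so (MᵀM)_{1,2} = Σᵢ r = (1)·(-2) + (1)·(0) + (1)·(6) + (1)·(7) = 11.

11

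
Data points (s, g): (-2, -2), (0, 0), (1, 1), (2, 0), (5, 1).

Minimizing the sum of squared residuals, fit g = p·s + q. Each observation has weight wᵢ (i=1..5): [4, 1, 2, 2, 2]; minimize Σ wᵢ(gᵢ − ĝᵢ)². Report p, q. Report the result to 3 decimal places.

p = 0.440, q = -0.684

Forming MᵀWM = [[76, 8]; [8, 11]] and MᵀWg = [28, -4]ᵀ gives MᵀWM·[p, q]ᵀ = MᵀWg.
Δ = 76·11 − 8² = 772.
p = (28·11 − 8·(-4))/772 = 85/193; q = (76·(-4) − 8·28)/772 = -132/193.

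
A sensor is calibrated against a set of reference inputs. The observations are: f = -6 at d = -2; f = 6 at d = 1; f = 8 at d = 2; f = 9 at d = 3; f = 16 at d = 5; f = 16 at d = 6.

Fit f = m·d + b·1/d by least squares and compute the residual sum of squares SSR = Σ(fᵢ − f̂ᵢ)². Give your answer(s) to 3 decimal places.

Compute the Gram sums: Σd·d = 79, Σd·1/d = 6, Σ1/d·1/d = 1511/900.
Moment sums: Σd·f = 237, Σ1/d·f = 328/15.
Normal equations: [[79, 6]; [6, 1511/900]]·[m, b]ᵀ = [237, 328/15]ᵀ.
Eliminating b: (1511/900)·(row 1) − 6·(row 2) gives (86969/900)·m = (1511/900)·237 − 6·(328/15) = 80009/300, so m = 240027/86969.
Then b = ((328/15) − 6·(240027/86969))/(1511/900) = 274920/86969.
Residuals: 95700/86969, 6867/86969, 78238/86969, -29000/86969, 136385/86969, -94478/86969; SSR = 502418/86969.

SSR = 5.777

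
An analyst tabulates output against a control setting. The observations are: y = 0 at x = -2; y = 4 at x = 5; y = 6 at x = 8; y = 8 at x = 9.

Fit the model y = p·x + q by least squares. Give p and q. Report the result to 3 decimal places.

The normal equations are: 174·p + 20·q = 140;  20·p + 4·q = 18.
Determinant 174·4 − 20² = 296.
p = (140·4 − 20·18)/296 = 25/37; q = (174·18 − 20·140)/296 = 83/74.

p = 0.676, q = 1.122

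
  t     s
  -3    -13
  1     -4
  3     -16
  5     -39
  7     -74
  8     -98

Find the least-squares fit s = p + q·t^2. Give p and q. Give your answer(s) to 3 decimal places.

XᵀX·[p, q]ᵀ = Xᵀs reads: 6·p + 157·q = -244;  157·p + 7285·q = -11138.
Eliminating q: 7285·(row 1) − 157·(row 2) gives 19061·p = 7285·(-244) − 157·(-11138) = -28874, so p = -28874/19061.
Then q = ((-11138) − 157·(-28874/19061))/7285 = -28520/19061.

p = -1.515, q = -1.496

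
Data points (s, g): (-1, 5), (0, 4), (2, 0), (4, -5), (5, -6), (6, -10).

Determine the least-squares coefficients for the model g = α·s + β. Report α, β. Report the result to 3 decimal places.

α = -2.110, β = 3.627

Entries of MᵀM: Σs·s = 82, Σs = 16, Σ1 = 6.
Right-hand side: Σs·g = -115, Σg = -12.
So MᵀM·[α, β]ᵀ = Mᵀg: [[82, 16]; [16, 6]]·[α, β]ᵀ = [-115, -12]ᵀ.
det = 82·6 − 16² = 236.
α = ((-115)·6 − 16·(-12))/236 = -249/118; β = (82·(-12) − 16·(-115))/236 = 214/59.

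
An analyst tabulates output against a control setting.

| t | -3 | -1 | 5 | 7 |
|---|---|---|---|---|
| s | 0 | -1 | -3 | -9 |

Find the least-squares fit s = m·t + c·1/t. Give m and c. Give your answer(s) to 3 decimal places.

m = -1.052, c = 2.835

Entries of MᵀM: Σt·t = 84, Σt·1/t = 4, Σ1/t·1/t = 12916/11025.
For Mᵀs: Σt·s = -77, Σ1/t·s = -31/35.
Determinant 84·(12916/11025) − 4² = 43264/525.
m = ((-77)·(12916/11025) − 4·(-31/35))/(43264/525) = -8531/8112; c = (84·(-31/35) − 4·(-77))/(43264/525) = 7665/2704.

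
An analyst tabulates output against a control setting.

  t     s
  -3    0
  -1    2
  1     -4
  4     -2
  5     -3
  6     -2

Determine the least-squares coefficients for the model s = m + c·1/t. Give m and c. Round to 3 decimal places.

Entries of AᵀA: Σ1 = 6, Σ1/t = 17/60, Σ1/t·1/t = 8069/3600.
Moment sums: Σs = -9, Σ1/t·s = -223/30.
AᵀA·[m, c]ᵀ = Aᵀs becomes [[6, 17/60]; [17/60, 8069/3600]]·[m, c]ᵀ = [-9, -223/30]ᵀ.
Eliminating c: (8069/3600)·(row 1) − (17/60)·(row 2) gives (1925/144)·m = (8069/3600)·(-9) − (17/60)·(-223/30) = -65039/3600, so m = -65039/48125.
Then c = ((-223/30) − (17/60)·(-65039/48125))/(8069/3600) = -30276/9625.

m = -1.351, c = -3.146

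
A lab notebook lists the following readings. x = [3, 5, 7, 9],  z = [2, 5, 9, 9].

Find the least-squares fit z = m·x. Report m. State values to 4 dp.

m = 1.0671

Compute the Gram sums: Σx·x = 164.
Right-hand side: Σx·z = 175.
Hence m = 175 / 164 ≈ 1.06707.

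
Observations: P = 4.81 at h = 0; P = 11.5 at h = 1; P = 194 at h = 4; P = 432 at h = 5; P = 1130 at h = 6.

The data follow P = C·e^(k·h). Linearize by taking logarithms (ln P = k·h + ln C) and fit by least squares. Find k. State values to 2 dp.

k = 0.91

Let Y = ln P. Fitting Y = k·h + ln C by least squares:
Σh = 16.0000, Σ(h)² = 78.0000, Σln P = 22.3793, Σh·ln P = 96.0357.
Equations: 78.0000·k + 16.0000·ln C = 96.0357;  16.0000·k + 5·ln C = 22.3793.
Slope k = (n·Σh·ln P − Σh·Σln P)/(n·Σ(h)² − (Σh)²) = (5·96.0357 − 16.0000·22.3793)/134.0000 = 0.91127; ln C = (Σln P − k·Σh)/n = 1.55980.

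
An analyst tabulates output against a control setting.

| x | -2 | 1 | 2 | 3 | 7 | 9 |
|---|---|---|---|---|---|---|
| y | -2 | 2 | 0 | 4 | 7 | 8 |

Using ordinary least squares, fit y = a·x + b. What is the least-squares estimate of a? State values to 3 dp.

Entries of MᵀM: Σx·x = 148, Σx = 20, Σ1 = 6.
For Mᵀy: Σx·y = 139, Σy = 19.
Normal equations: [[148, 20]; [20, 6]]·[a, b]ᵀ = [139, 19]ᵀ.
det = 148·6 − 20² = 488.
a = (139·6 − 20·19)/488 = 227/244; b = (148·19 − 20·139)/488 = 4/61.

a = 0.930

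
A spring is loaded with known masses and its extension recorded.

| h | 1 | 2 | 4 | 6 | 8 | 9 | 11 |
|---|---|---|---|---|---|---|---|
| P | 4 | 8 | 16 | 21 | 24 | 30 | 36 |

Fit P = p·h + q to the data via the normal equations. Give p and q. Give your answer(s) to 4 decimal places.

The normal equations are: 323·p + 41·q = 1068;  41·p + 7·q = 139.
Δ = 323·7 − 41² = 580.
p = (1068·7 − 41·139)/580 = 1777/580; q = (323·139 − 41·1068)/580 = 1109/580.

p = 3.0638, q = 1.9121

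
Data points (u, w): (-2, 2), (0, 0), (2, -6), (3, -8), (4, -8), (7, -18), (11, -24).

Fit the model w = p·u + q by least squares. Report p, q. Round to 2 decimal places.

p = -2.12, q = -1.30

Entries of AᵀA: Σu·u = 203, Σu = 25, Σ1 = 7.
For Aᵀw: Σu·w = -462, Σw = -62.
So AᵀA·[p, q]ᵀ = Aᵀw: [[203, 25]; [25, 7]]·[p, q]ᵀ = [-462, -62]ᵀ.
Eliminating q: 7·(row 1) − 25·(row 2) gives 796·p = 7·(-462) − 25·(-62) = -1684, so p = -421/199.
Then q = ((-62) − 25·(-421/199))/7 = -259/199.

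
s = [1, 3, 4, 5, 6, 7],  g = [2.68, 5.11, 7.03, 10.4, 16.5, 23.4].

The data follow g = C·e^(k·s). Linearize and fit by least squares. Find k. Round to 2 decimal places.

k = 0.37

Linearized form: ln g = k·s + ln C. From the 6 transformed points,
Σs = 26.0000, Σ(s)² = 136.0000, Σln g = 12.8651, Σs·ln g = 64.2785.
Equations: 136.0000·k + 26.0000·ln C = 64.2785;  26.0000·k + 6·ln C = 12.8651.
Solving (det = 140.0000): k = 0.36556, ln C = 0.56009.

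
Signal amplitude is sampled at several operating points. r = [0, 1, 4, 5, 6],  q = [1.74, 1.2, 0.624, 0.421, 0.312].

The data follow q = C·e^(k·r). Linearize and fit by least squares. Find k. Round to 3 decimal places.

k = -0.275

With ln qᵢ as the transformed response and rᵢ as the regressor:
Sums: Σr = 16.0000, Σ(r)² = 78.0000, Σln q = -1.7653, Σr·ln q = -13.0182.
Normal system: [[78.0000, 16.0000]; [16.0000, 5]]·[k, ln C]ᵀ = [-13.0182, -1.7653]ᵀ.
Δ = 78.0000·5 − (16.0000)² = 134.0000; k = (-13.0182·5 − 16.0000·-1.7653)/134.0000 = -0.27498, ln C = (78.0000·-1.7653 − 16.0000·-13.0182)/134.0000 = 0.52687.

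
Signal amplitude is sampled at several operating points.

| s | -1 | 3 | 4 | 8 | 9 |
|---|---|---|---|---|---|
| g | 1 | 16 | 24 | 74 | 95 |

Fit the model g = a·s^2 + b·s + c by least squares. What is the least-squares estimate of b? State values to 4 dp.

b = 1.6852

From the data, Σs^2·s^2 = 10995, Σs^2·s = 1331, Σs^2 = 171, Σs·s = 171, Σs = 23, Σ1 = 5.
And Σs^2·g = 12960, Σs·g = 1590, Σg = 210.
XᵀX·[a, b, c]ᵀ = Xᵀg becomes [[10995, 1331, 171]; [1331, 171, 23]; [171, 23, 5]]·[a, b, c]ᵀ = [12960, 1590, 210]ᵀ.
Inverting the 3×3 Gram matrix, [a, b, c]ᵀ = [1851/1960, 3303/1960, 39/20]ᵀ.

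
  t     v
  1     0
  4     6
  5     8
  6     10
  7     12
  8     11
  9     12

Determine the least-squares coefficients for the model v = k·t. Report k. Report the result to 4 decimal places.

k = 1.4853

Entries of AᵀA: Σt·t = 272.
And Σt·v = 404.
So AᵀA·[k]ᵀ = Aᵀv: [[272]]·[k]ᵀ = [404]ᵀ.
Hence k = 404 / 272 ≈ 1.48529.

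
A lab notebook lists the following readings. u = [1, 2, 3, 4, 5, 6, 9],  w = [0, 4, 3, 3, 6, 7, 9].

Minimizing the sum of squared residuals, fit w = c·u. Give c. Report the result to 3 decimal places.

Compute the Gram sums: Σu·u = 172.
For Aᵀw: Σu·w = 182.
Hence c = 182 / 172 ≈ 1.05814.

c = 1.058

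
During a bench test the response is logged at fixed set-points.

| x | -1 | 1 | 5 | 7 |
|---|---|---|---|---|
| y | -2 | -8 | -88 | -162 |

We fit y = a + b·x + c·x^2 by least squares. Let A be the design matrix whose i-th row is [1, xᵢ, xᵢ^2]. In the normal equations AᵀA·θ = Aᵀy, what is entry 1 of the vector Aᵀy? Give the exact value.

Entry 1 ↔ basis 1, so (Aᵀy)_{1} = Σᵢ yᵢ = (1)·(-2) + (1)·(-8) + (1)·(-88) + (1)·(-162) = -260.

-260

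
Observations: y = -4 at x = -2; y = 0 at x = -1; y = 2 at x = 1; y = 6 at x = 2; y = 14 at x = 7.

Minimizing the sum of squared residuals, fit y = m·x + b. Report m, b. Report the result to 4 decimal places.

Setting ∂/∂m … = 0 gives: 59·m + 7·b = 120;  7·m + 5·b = 18.
(Σx·x = 59, Σx = 7, Σ1 = 5, Σx·y = 120, Σy = 18.)
Eliminating b: 5·(row 1) − 7·(row 2) gives 246·m = 5·120 − 7·18 = 474, so m = 79/41.
Then b = (18 − 7·(79/41))/5 = 37/41.

m = 1.9268, b = 0.9024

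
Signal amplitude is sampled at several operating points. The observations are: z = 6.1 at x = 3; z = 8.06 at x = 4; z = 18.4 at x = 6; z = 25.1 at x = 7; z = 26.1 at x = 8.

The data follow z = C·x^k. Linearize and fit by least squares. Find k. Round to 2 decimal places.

Let Y = ln z. Fitting Y = k·ln x + ln C by least squares:
Σln x = 8.3020, Σ(ln x)² = 14.4498, Σln z = 13.2924, Σln x·ln z = 23.1523.
Normal system: [[14.4498, 8.3020]; [8.3020, 5]]·[k, ln C]ᵀ = [23.1523, 13.2924]ᵀ.
Δ = 14.4498·5 − (8.3020)² = 3.3255; k = (23.1523·5 − 8.3020·13.2924)/3.3255 = 1.62629, ln C = (14.4498·13.2924 − 8.3020·23.1523)/3.3255 = -0.04183.

k = 1.63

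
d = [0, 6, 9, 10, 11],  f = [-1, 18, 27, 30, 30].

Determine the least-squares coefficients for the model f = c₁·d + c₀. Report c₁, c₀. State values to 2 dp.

c₁ = 2.95, c₀ = -0.42

The normal equations are: 338·c₁ + 36·c₀ = 981;  36·c₁ + 5·c₀ = 104.
(Σd·d = 338, Σd = 36, Σ1 = 5, Σd·f = 981, Σf = 104.)
Determinant 338·5 − 36² = 394.
c₁ = (981·5 − 36·104)/394 = 1161/394; c₀ = (338·104 − 36·981)/394 = -82/197.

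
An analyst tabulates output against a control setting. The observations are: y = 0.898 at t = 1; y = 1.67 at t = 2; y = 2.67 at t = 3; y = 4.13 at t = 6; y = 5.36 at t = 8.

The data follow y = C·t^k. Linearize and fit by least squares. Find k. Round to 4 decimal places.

k = 0.8503

With ln yᵢ as the transformed response and ln tᵢ as the regressor:
Σln t = 5.6630, Σ(ln t)² = 9.2219, Σln y = 4.4846, Σln t·ln y = 7.4669.
Normal system: [[9.2219, 5.6630]; [5.6630, 5]]·[k, ln C]ᵀ = [7.4669, 4.4846]ᵀ.
Slope k = (n·Σln t·ln y − Σln t·Σln y)/(n·Σ(ln t)² − (Σln t)²) = (5·7.4669 − 5.6630·4.4846)/14.0403 = 0.85031; ln C = (Σln y − k·Σln t)/n = -0.06615.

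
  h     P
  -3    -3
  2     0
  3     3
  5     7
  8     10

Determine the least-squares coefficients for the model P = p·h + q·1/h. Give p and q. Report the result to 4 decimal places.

Normal-equation sums: Σh·h = 111, Σh·1/h = 5, Σ1/h·1/h = 7601/14400.
And Σh·P = 133, Σ1/h·P = 93/20.
So MᵀM·[p, q]ᵀ = MᵀP: [[111, 5]; [5, 7601/14400]]·[p, q]ᵀ = [133, 93/20]ᵀ.
Δ = 111·(7601/14400) − 5² = 161237/4800.
p = (133·(7601/14400) − 5·(93/20))/(161237/4800) = 676133/483711; q = (111·(93/20) − 5·133)/(161237/4800) = -714480/161237.

p = 1.3978, q = -4.4312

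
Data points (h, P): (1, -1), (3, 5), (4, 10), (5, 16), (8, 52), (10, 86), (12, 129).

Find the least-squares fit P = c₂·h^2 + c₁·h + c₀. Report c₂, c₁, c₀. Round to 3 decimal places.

XᵀX·[c₂, c₁, c₀]ᵀ = XᵀP reads: 35795·c₂ + 3457·c₁ + 359·c₀ = 31108;  3457·c₂ + 359·c₁ + 43·c₀ = 2958;  359·c₂ + 43·c₁ + 7·c₀ = 297.
(Σh^2·h^2 = 35795, Σh^2·h = 3457, Σh^2 = 359, Σh·h = 359, Σh = 43, Σ1 = 7, Σh^2·P = 31108, Σh·P = 2958, ΣP = 297.)
Solving the 3×3 system (Gaussian elimination) gives c₂ = 304703/287538, c₁ = -584629/287538, c₀ = 27368/47923.

c₂ = 1.060, c₁ = -2.033, c₀ = 0.571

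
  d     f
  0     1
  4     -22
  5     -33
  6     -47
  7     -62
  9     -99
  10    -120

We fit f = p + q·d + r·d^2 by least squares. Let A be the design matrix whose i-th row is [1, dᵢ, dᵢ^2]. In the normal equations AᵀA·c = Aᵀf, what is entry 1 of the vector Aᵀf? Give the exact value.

-382

Entry 1 ↔ basis 1, so (Aᵀf)_{1} = Σᵢ fᵢ = (1)·(1) + (1)·(-22) + (1)·(-33) + (1)·(-47) + (1)·(-62) + (1)·(-99) + (1)·(-120) = -382.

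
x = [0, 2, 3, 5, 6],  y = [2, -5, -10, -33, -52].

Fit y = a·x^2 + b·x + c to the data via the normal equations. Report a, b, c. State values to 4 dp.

AᵀA·[a, b, c]ᵀ = Aᵀy reads: 2018·a + 376·b + 74·c = -2807;  376·a + 74·b + 16·c = -517;  74·a + 16·b + 5·c = -98.
Solving the 3×3 system (Gaussian elimination) gives a = -727/462, b = 317/462, c = 115/77.

a = -1.5736, b = 0.6861, c = 1.4935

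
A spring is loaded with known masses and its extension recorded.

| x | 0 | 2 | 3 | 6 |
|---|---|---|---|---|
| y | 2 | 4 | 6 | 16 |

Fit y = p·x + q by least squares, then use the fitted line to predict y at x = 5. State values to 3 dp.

With design matrix A, AᵀA = [[49, 11]; [11, 4]] and Aᵀy = [122, 28]ᵀ.
det = 49·4 − 11² = 75.
p = (122·4 − 11·28)/75 = 12/5; q = (49·28 − 11·122)/75 = 2/5.
At x = 5: ŷ = (12/5)·(5) + (2/5)·(1) = 62/5.

ŷ = 12.400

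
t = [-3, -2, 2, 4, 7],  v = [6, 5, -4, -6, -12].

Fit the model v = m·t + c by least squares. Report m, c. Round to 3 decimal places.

With design matrix A, AᵀA = [[82, 8]; [8, 5]] and Aᵀv = [-144, -11]ᵀ.
Eliminating c: 5·(row 1) − 8·(row 2) gives 346·m = 5·(-144) − 8·(-11) = -632, so m = -316/173.
Then c = ((-11) − 8·(-316/173))/5 = 125/173.

m = -1.827, c = 0.723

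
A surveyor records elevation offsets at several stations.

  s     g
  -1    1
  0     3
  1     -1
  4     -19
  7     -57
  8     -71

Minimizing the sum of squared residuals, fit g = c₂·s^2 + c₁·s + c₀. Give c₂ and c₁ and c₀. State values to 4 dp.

Normal-equation sums: Σs^2·s^2 = 6755, Σs^2·s = 919, Σs^2 = 131, Σs·s = 131, Σs = 19, Σ1 = 6.
Right-hand side: Σs^2·g = -7641, Σs·g = -1045, Σg = -144.
Row-reducing yields c₂ = -185/186, c₁ = -5747/4650, c₀ = 1263/775.

c₂ = -0.9946, c₁ = -1.2359, c₀ = 1.6297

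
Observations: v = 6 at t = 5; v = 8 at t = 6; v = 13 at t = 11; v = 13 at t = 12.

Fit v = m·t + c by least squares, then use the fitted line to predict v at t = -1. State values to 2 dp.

v̂ = 0.50

Entries of MᵀM: Σt·t = 326, Σt = 34, Σ1 = 4.
Right-hand side: Σt·v = 377, Σv = 40.
Normal equations: [[326, 34]; [34, 4]]·[m, c]ᵀ = [377, 40]ᵀ.
Δ = 326·4 − 34² = 148.
m = (377·4 − 34·40)/148 = 1; c = (326·40 − 34·377)/148 = 3/2.
At t = -1: v̂ = (1)·(-1) + (3/2)·(1) = 1/2.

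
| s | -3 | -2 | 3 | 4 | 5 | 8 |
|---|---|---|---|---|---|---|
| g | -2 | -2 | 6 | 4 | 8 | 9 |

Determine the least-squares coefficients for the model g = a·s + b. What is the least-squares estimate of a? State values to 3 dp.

a = 1.101

Normal-equation sums: Σs·s = 127, Σs = 15, Σ1 = 6.
And Σs·g = 156, Σg = 23.
AᵀA·[a, b]ᵀ = Aᵀg becomes [[127, 15]; [15, 6]]·[a, b]ᵀ = [156, 23]ᵀ.
Determinant 127·6 − 15² = 537.
a = (156·6 − 15·23)/537 = 197/179; b = (127·23 − 15·156)/537 = 581/537.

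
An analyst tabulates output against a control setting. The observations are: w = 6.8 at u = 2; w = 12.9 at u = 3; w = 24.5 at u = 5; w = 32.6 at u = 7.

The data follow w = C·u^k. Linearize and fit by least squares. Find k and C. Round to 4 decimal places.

k = 1.2568, C = 3.0318

Let Y = ln w. Fitting Y = k·ln u + ln C by least squares:
Σln u = 5.3471, Σ(ln u)² = 8.0643, Σln w = 11.1571, Σln u·ln w = 16.0663.
Equations: 8.0643·k + 5.3471·ln C = 16.0663;  5.3471·k + 4·ln C = 11.1571.
Slope k = (n·Σln u·ln w − Σln u·Σln w)/(n·Σ(ln u)² − (Σln u)²) = (4·16.0663 − 5.3471·11.1571)/3.6655 = 1.25685; ln C = (Σln w − k·Σln u)/n = 1.10916, so C = exp(1.10916) = 3.03181.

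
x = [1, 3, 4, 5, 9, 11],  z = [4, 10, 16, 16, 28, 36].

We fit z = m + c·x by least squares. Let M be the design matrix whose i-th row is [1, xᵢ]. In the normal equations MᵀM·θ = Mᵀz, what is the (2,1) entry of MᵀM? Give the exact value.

33

Row 2 ↔ basis x, column 1 ↔ basis 1, so (MᵀM)_{2,1} = Σᵢ x = (1)·(1) + (3)·(1) + (4)·(1) + (5)·(1) + (9)·(1) + (11)·(1) = 33.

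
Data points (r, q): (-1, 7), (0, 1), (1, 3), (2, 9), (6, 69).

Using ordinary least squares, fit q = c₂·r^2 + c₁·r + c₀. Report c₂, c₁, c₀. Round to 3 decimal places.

c₂ = 2.087, c₁ = -1.425, c₀ = 2.551

Compute the Gram sums: Σr^2·r^2 = 1314, Σr^2·r = 224, Σr^2 = 42, Σr·r = 42, Σr = 8, Σ1 = 5.
And Σr^2·q = 2530, Σr·q = 428, Σq = 89.
Solving the 3×3 system (Gaussian elimination) gives c₂ = 9080/4351, c₁ = -6202/4351, c₀ = 11099/4351.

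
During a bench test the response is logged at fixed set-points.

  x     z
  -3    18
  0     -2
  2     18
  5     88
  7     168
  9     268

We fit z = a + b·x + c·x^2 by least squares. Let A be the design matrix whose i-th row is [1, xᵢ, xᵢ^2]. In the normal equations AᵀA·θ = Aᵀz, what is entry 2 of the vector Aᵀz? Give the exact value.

4010

Entry 2 ↔ basis x, so (Aᵀz)_{2} = Σᵢ (x)·zᵢ = (-3)·(18) + (0)·(-2) + (2)·(18) + (5)·(88) + (7)·(168) + (9)·(268) = 4010.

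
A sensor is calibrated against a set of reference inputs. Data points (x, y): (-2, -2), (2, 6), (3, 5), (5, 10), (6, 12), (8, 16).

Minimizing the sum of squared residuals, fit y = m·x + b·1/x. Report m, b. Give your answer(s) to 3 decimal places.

m = 1.999, b = -0.468

From the data, Σx·x = 142, Σx·1/x = 6, Σ1/x·1/x = 10001/14400.
Right-hand side: Σx·y = 281, Σ1/x·y = 35/3.
Eliminating b: (10001/14400)·(row 1) − 6·(row 2) gives (450871/7200)·m = (10001/14400)·281 − 6·(35/3) = 1802281/14400, so m = 1802281/901742.
Then b = ((35/3) − 6·(1802281/901742))/(10001/14400) = -211200/450871.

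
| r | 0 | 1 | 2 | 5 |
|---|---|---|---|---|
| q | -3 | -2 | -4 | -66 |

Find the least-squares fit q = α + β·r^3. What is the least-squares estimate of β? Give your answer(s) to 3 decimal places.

β = -0.515

With design matrix A, AᵀA = [[4, 134]; [134, 15690]] and Aᵀq = [-75, -8284]ᵀ.
Δ = 4·15690 − 134² = 44804.
α = ((-75)·15690 − 134·(-8284))/44804 = -33347/22402; β = (4·(-8284) − 134·(-75))/44804 = -11543/22402.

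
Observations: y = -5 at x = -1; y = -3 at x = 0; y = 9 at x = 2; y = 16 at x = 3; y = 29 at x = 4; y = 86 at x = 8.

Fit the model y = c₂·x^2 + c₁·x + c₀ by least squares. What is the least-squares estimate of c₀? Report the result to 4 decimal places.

The normal system MᵀM·[c₂, c₁, c₀]ᵀ = Mᵀy is [[4450, 610, 94]; [610, 94, 16]; [94, 16, 6]]·[c₂, c₁, c₀]ᵀ = [6143, 875, 132]ᵀ.
Row-reducing yields c₂ = 69/77, c₁ = 603/154, c₀ = -191/77.

c₀ = -2.4805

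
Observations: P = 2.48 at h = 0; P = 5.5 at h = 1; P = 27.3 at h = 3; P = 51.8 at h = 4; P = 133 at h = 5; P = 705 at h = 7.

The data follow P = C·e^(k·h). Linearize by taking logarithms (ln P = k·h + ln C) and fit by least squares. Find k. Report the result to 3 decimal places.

k = 0.802

Taking logs, ln P = k·h + ln C, so regress ln P on h.
Σh = 20.0000, Σ(h)² = 100.0000, Σln P = 21.3158, Σh·ln P = 97.7741.
Equations: 100.0000·k + 20.0000·ln C = 97.7741;  20.0000·k + 6·ln C = 21.3158.
Δ = 100.0000·6 − (20.0000)² = 200.0000; k = (97.7741·6 − 20.0000·21.3158)/200.0000 = 0.80164, ln C = (100.0000·21.3158 − 20.0000·97.7741)/200.0000 = 0.88051.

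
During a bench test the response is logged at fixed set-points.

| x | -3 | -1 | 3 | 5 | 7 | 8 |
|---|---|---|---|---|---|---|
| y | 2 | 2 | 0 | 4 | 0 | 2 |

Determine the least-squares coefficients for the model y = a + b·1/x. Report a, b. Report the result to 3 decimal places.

With design matrix M, MᵀM = [[6, -149/280]; [-149/280, 916049/705600]] and Mᵀy = [10, -97/60]ᵀ.
Eliminating b: (916049/705600)·(row 1) − (-149/280)·(row 2) gives (353099/47040)·a = (916049/705600)·10 − (-149/280)·(-97/60) = 1069183/88200, so a = 8553464/5296485.
Then b = ((-97/60) − (-149/280)·(8553464/5296485))/(916049/705600) = -205968/353099.

a = 1.615, b = -0.583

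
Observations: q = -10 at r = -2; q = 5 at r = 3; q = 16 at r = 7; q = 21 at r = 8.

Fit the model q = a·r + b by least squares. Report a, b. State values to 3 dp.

a = 3.016, b = -4.065

From the data, Σr·r = 126, Σr = 16, Σ1 = 4.
And Σr·q = 315, Σq = 32.
Determinant 126·4 − 16² = 248.
a = (315·4 − 16·32)/248 = 187/62; b = (126·32 − 16·315)/248 = -126/31.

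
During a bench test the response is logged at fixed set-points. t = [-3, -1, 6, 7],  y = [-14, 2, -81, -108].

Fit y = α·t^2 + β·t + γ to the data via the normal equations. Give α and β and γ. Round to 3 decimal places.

α = -2.134, β = -0.973, γ = 2.621

From the data, Σt^2·t^2 = 3779, Σt^2·t = 531, Σt^2 = 95, Σt·t = 95, Σt = 9, Σ1 = 4.
And Σt^2·y = -8332, Σt·y = -1202, Σy = -201.
Solving the 3×3 system (Gaussian elimination) gives α = -28121/13178, β = -12827/13178, γ = 1570/599.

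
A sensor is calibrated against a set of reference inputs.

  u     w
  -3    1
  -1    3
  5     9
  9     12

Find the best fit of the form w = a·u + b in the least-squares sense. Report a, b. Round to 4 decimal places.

Compute the Gram sums: Σu·u = 116, Σu = 10, Σ1 = 4.
Right-hand side: Σu·w = 147, Σw = 25.
So XᵀX·[a, b]ᵀ = Xᵀw: [[116, 10]; [10, 4]]·[a, b]ᵀ = [147, 25]ᵀ.
det = 116·4 − 10² = 364.
a = (147·4 − 10·25)/364 = 13/14; b = (116·25 − 10·147)/364 = 55/14.

a = 0.9286, b = 3.9286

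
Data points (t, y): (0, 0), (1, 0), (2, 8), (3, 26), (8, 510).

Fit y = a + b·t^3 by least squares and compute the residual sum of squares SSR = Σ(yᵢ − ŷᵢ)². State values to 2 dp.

SSR = 0.94

Compute the Gram sums: Σ1 = 5, Σt^3 = 548, Σt^3·t^3 = 262938.
Moment sums: Σy = 544, Σt^3·y = 261886.
So XᵀX·[a, b]ᵀ = Xᵀy: [[5, 548]; [548, 262938]]·[a, b]ᵀ = [544, 261886]ᵀ.
Eliminating b: 262938·(row 1) − 548·(row 2) gives 1014386·a = 262938·544 − 548·261886 = -475256, so a = -237628/507193.
Then b = (261886 − 548·(-237628/507193))/262938 = 505659/507193.
Residuals: 237628/507193, -268031/507193, 249900/507193, -228147/507193, 8650/507193; SSR = 478878/507193.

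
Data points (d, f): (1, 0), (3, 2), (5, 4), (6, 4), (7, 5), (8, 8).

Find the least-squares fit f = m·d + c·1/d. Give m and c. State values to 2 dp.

Compute the Gram sums: Σd·d = 184, Σd·1/d = 6, Σ1/d·1/d = 857249/705600.
For Xᵀf: Σd·f = 149, Σ1/d·f = 404/105.
So XᵀX·[m, c]ᵀ = Xᵀf: [[184, 6]; [6, 857249/705600]]·[m, c]ᵀ = [149, 404/105]ᵀ.
Δ = 184·(857249/705600) − 6² = 16541527/88200.
m = (149·(857249/705600) − 6·(404/105))/(16541527/88200) = 111440821/132332216; c = (184·(404/105) − 6·149)/(16541527/88200) = -16408560/16541527.

m = 0.84, c = -0.99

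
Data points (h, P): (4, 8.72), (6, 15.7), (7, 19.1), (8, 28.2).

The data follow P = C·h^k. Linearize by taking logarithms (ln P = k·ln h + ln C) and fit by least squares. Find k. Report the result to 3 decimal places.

k = 1.609

With ln Pᵢ as the transformed response and ln hᵢ as the regressor:
Over the data: Σln h = 7.2034, Σ(ln h)² = 13.2429, Σln P = 11.2083, Σln h·ln P = 20.6198.
Normal system: [[13.2429, 7.2034]; [7.2034, 4]]·[k, ln C]ᵀ = [20.6198, 11.2083]ᵀ.
Solving (det = 1.0824): k = 1.60894, ln C = -0.09540.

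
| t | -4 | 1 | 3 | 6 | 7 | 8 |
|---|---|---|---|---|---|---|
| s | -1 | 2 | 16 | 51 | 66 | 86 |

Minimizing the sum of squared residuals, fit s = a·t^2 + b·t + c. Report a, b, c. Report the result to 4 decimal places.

a = 0.9518, b = 3.3287, c = -2.7448

The normal equations are: 8131·a + 1035·b + 175·c = 10704;  1035·a + 175·b + 21·c = 1510;  175·a + 21·b + 6·c = 220.
(Σt^2·t^2 = 8131, Σt^2·t = 1035, Σt^2 = 175, Σt·t = 175, Σt = 21, Σ1 = 6, Σt^2·s = 10704, Σt·s = 1510, Σs = 220.)
Solving the 3×3 system (Gaussian elimination) gives a = 367543/386152, b = 98875/29704, c = -529955/193076.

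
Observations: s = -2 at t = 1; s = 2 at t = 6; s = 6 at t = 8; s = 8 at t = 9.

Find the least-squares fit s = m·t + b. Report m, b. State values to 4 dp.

Forming XᵀX = [[182, 24]; [24, 4]] and Xᵀs = [130, 14]ᵀ gives XᵀX·[m, b]ᵀ = Xᵀs.
Eliminating b: 4·(row 1) − 24·(row 2) gives 152·m = 4·130 − 24·14 = 184, so m = 23/19.
Then b = (14 − 24·(23/19))/4 = -143/38.

m = 1.2105, b = -3.7632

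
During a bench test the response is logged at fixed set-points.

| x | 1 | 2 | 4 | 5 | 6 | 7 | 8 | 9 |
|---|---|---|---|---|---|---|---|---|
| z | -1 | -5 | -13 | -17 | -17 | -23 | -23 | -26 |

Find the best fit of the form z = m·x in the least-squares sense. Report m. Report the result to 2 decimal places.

m = -3.00

Setting ∂/∂m … = 0 gives: 276·m = -829.
m = (-829)/276 = -3.00362.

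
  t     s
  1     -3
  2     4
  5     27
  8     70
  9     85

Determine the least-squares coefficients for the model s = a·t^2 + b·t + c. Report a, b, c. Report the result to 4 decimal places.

a = 0.8506, b = 2.4943, c = -5.6414

Forming XᵀX = [[11299, 1375, 175]; [1375, 175, 25]; [175, 25, 5]] and Xᵀs = [12053, 1465, 183]ᵀ gives XᵀX·[a, b, c]ᵀ = Xᵀs.
Row-reducing yields a = 74/87, b = 217/87, c = -818/145.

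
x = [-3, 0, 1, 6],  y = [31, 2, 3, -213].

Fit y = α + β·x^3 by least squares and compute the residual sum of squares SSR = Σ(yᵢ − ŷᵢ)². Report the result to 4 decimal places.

SSR = 2.6092

The normal equations are: 4·α + 190·β = -177;  190·α + 47386·β = -46842.
(Σ1 = 4, Σx^3 = 190, Σx^3·x^3 = 47386, Σy = -177, Σx^3·y = -46842.)
Eliminating β: 47386·(row 1) − 190·(row 2) gives 153444·α = 47386·(-177) − 190·(-46842) = 512658, so α = 4497/1346.
Then β = ((-46842) − 190·(4497/1346))/47386 = -25623/25574.
Residuals: 7765/12787, -1805/1346, 8451/12787, 1863/25574; SSR = 66727/25574.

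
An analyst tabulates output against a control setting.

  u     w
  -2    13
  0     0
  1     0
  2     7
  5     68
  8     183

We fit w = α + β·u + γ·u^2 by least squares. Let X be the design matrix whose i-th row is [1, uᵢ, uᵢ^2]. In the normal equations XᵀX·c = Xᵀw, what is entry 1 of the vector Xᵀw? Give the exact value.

271

Entry 1 ↔ basis 1, so (Xᵀw)_{1} = Σᵢ wᵢ = (1)·(13) + (1)·(0) + (1)·(0) + (1)·(7) + (1)·(68) + (1)·(183) = 271.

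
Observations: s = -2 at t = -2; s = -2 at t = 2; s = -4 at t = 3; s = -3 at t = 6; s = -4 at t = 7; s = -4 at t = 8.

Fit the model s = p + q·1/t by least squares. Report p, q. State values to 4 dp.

From the data, Σ1 = 6, Σ1/t = 43/56, Σ1/t·1/t = 19049/28224.
Moment sums: Σs = -19, Σ1/t·s = -61/21.
So AᵀA·[p, q]ᵀ = Aᵀs: [[6, 43/56]; [43/56, 19049/28224]]·[p, q]ᵀ = [-19, -61/21]ᵀ.
Eliminating q: (19049/28224)·(row 1) − (43/56)·(row 2) gives (32551/9408)·p = (19049/28224)·(-19) − (43/56)·(-61/21) = -298979/28224, so p = -6953/2271.
Then q = ((-61/21) − (43/56)·(-6953/2271))/(19049/28224) = -26712/32551.

p = -3.0616, q = -0.8206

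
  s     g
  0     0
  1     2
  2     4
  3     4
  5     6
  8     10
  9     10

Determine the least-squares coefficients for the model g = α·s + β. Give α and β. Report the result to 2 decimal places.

α = 1.08, β = 0.81

The normal equations are: 184·α + 28·β = 222;  28·α + 7·β = 36.
(Σs·s = 184, Σs = 28, Σ1 = 7, Σs·g = 222, Σg = 36.)
Eliminating β: 7·(row 1) − 28·(row 2) gives 504·α = 7·222 − 28·36 = 546, so α = 13/12.
Then β = (36 − 28·(13/12))/7 = 17/21.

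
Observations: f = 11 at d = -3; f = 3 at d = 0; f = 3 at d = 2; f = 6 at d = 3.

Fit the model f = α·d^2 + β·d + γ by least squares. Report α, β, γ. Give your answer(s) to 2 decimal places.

Setting ∂/∂α … = 0 gives: 178·α + 8·β + 22·γ = 165;  8·α + 22·β + 2·γ = -9;  22·α + 2·β + 4·γ = 23.
(Σd^2·d^2 = 178, Σd^2·d = 8, Σd^2 = 22, Σd·d = 22, Σd = 2, Σ1 = 4, Σd^2·f = 165, Σd·f = -9, Σf = 23.)
Solving the 3×3 system (Gaussian elimination) gives α = 83/132, β = -39/44, γ = 361/132.

α = 0.63, β = -0.89, γ = 2.73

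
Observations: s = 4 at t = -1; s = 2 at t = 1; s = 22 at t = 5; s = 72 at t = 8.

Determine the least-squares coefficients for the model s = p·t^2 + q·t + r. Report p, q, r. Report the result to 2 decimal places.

p = 1.42, q = -2.61, r = 1.07

Setting ∂/∂p … = 0 gives: 4723·p + 637·q + 91·r = 5164;  637·p + 91·q + 13·r = 684;  91·p + 13·q + 4·r = 100.
(Σt^2·t^2 = 4723, Σt^2·t = 637, Σt^2 = 91, Σt·t = 91, Σt = 13, Σ1 = 4, Σt^2·s = 5164, Σt·s = 684, Σs = 100.)
Row-reducing yields p = 47/33, q = -1863/715, r = 16/15.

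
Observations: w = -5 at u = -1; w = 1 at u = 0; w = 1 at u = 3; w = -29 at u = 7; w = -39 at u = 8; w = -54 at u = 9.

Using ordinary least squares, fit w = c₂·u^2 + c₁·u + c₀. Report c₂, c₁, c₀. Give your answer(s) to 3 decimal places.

AᵀA·[c₂, c₁, c₀]ᵀ = Aᵀw reads: 13140·c₂ + 1610·c₁ + 204·c₀ = -8287;  1610·c₂ + 204·c₁ + 26·c₀ = -993;  204·c₂ + 26·c₁ + 6·c₀ = -125.
Solving the 3×3 system (Gaussian elimination) gives c₂ = -193/186, c₁ = 205/62, c₀ = 11/93.

c₂ = -1.038, c₁ = 3.306, c₀ = 0.118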